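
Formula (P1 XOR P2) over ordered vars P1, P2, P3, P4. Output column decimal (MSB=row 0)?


Formula: (P1 XOR P2) over P1, P2, P3, P4 (16 rows)
Evaluate each row (bits = P1,P2,P3,P4, MSB first):
  row 0 [0000]: (0 XOR 0) -> 0
  row 1 [0001]: (0 XOR 0) -> 0
  row 2 [0010]: (0 XOR 0) -> 0
  row 3 [0011]: (0 XOR 0) -> 0
  row 4 [0100]: (0 XOR 1) -> 1
  row 5 [0101]: (0 XOR 1) -> 1
  row 6 [0110]: (0 XOR 1) -> 1
  row 7 [0111]: (0 XOR 1) -> 1
  row 8 [1000]: (1 XOR 0) -> 1
  row 9 [1001]: (1 XOR 0) -> 1
  row 10 [1010]: (1 XOR 0) -> 1
  row 11 [1011]: (1 XOR 0) -> 1
  row 12 [1100]: (1 XOR 1) -> 0
  row 13 [1101]: (1 XOR 1) -> 0
  row 14 [1110]: (1 XOR 1) -> 0
  row 15 [1111]: (1 XOR 1) -> 0
Full result column, 4 rows per line (P1,P2 fixed per line; P3,P4 runs 00..11 left to right):
  rows 0-3 [P1,P2=00]: 0000  = hex 0
  rows 4-7 [P1,P2=01]: 1111  = hex F
  rows 8-11 [P1,P2=10]: 1111  = hex F
  rows 12-15 [P1,P2=11]: 0000  = hex 0
Output column (row 0 .. row 15) = 0000111111110000
Output column grouped in 4s = 0000 1111 1111 0000 = 0x0FF0
Convert to decimal digit by digit (value = value*16 + digit):
  0 -> 0
  0*16 + 15 (F) = 15
  15*16 + 15 (F) = 255
  255*16 + 0 = 4080
Decimal = 4080

4080


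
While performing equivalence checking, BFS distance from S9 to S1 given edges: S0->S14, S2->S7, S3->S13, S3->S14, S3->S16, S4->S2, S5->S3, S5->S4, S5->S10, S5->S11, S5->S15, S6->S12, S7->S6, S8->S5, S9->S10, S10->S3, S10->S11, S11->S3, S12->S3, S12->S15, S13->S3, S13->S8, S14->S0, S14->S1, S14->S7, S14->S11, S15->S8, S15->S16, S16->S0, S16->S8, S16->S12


BFS layer-by-layer from S9:
  dist 0: {S9}
  dist 1: {S10}
  dist 2: {S3, S11}
  dist 3: {S13, S14, S16}
  dist 4: {S0, S1, S7, S8, S12}
  -> S1 reached at distance 4
Shortest path length = 4

4


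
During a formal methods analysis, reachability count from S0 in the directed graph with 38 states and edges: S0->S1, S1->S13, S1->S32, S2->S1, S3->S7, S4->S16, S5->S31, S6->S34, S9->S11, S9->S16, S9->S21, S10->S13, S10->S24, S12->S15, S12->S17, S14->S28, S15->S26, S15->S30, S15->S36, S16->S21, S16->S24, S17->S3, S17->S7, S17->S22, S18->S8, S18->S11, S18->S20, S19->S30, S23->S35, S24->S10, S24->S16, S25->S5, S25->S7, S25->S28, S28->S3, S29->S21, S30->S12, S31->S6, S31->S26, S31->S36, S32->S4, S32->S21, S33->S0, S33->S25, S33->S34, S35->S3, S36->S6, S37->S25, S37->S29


BFS from S0:
  layer 0: {S0}
  layer 1: {S1}
  layer 2: {S13, S32}
  layer 3: {S4, S21}
  layer 4: {S16}
  layer 5: {S24}
  layer 6: {S10}
Reachable set: {S0, S1, S4, S10, S13, S16, S21, S24, S32}
Count = 9

9


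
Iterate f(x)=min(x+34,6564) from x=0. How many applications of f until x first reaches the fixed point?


Step 1: x=0, cap=6564, increment=34
Step 2: x grows by 34 each step until capped at 6564; fixed point is x=6564
Step 3: iterations = ceil(6564/34) = 194

194


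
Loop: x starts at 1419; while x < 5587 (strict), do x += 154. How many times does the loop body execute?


Step 1: x goes from 1419 toward 5587 by 154; the body runs while x<5587, so iterations = ceil((bound-start)/step)
Step 2: Distance=4168
Step 3: ceil(4168/154)=28

28


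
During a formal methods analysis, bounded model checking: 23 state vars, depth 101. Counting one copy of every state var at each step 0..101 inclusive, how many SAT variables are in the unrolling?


BMC unrolls to depth k, creating one copy of each state var for steps 0..k.
Step count = 101 + 1 = 102 (steps 0 through 101)
Vars per step = 23
Total = 23 * 102 = 2346

2346


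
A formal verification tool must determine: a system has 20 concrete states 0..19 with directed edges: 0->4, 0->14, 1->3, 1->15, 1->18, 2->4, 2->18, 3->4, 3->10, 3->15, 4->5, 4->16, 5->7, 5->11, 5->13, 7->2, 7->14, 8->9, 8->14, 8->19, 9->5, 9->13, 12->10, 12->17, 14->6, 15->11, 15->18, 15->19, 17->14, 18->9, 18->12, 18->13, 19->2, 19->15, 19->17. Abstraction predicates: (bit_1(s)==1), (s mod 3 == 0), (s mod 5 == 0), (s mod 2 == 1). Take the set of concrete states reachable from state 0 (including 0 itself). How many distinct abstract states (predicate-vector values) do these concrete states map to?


BFS from 0:
Concrete reachable: {0, 2, 4, 5, 6, 7, 9, 10, 11, 12, 13, 14, 16, 17, 18}
Abstract via predicates (bit_1(s)==1), (s mod 3 == 0), (s mod 5 == 0), (s mod 2 == 1):
  (0,0,0,0) <- {4, 16}
  (0,0,0,1) <- {13, 17}
  (0,0,1,1) <- {5}
  (0,1,0,0) <- {12}
  (0,1,0,1) <- {9}
  (0,1,1,0) <- {0}
  (1,0,0,0) <- {2, 14}
  (1,0,0,1) <- {7, 11}
  (1,0,1,0) <- {10}
  (1,1,0,0) <- {6, 18}
Distinct abstract states = 10

10


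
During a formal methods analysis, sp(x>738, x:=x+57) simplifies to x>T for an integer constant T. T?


Formula: sp(P, x:=E) = exists old_x. (x = E[old_x/x]) AND P[old_x/x] (old_x is the value of x before the assignment; eliminate old_x by solving x = E[old_x/x] for old_x)
Step 1: Precondition P: x>738, i.e. old_x > 738
Step 2: Assignment gives x = old_x + 57, so old_x = x - 57
Step 3: Substitute into P: x - 57 > 738
Step 4: Simplify: x > 738+57 = 795

795


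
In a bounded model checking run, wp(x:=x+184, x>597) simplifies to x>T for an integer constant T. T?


Formula: wp(x:=E, P) = P[E/x] (substitute E for x in postcondition)
Step 1: Postcondition: x>597
Step 2: Substitute x+184 for x: x+184>597
Step 3: Solve for x: x > 597-184 = 413

413


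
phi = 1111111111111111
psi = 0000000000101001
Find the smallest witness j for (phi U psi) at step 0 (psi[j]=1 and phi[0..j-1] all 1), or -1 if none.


(phi U psi) at 0: need smallest j with psi[j]=1 and phi[i]=1 for all i in [0,j).
Scan from step 0:
  step 0: phi=1, psi=0 -> continue
  step 1: phi=1, psi=0 -> continue
  step 2: phi=1, psi=0 -> continue
  step 3: phi=1, psi=0 -> continue
  step 10: psi=1 and phi held for [0,10) -> witness found
Witness step = 10

10


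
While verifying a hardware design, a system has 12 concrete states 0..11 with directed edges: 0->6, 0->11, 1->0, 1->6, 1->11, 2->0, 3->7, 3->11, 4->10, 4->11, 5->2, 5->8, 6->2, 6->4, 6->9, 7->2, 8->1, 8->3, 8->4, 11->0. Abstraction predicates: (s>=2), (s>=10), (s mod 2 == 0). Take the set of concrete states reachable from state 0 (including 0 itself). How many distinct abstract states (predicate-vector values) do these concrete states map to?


BFS from 0:
Concrete reachable: {0, 2, 4, 6, 9, 10, 11}
Abstract via predicates (s>=2), (s>=10), (s mod 2 == 0):
  (0,0,1) <- {0}
  (1,0,0) <- {9}
  (1,0,1) <- {2, 4, 6}
  (1,1,0) <- {11}
  (1,1,1) <- {10}
Distinct abstract states = 5

5


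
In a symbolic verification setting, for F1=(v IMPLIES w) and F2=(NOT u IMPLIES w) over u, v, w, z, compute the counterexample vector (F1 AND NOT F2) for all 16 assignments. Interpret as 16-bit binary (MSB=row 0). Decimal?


F1 = (v IMPLIES w)
F2 = (NOT u IMPLIES w)
Counterexample to F1=>F2 is where F1=1 and F2=0.
Evaluate each row (bits = u,v,w,z, MSB first):
  row 0 [0000]: F1=1 F2=0 -> F1&~F2 -> 1
  row 1 [0001]: F1=1 F2=0 -> F1&~F2 -> 1
  row 2 [0010]: F1=1 F2=1 -> F1&~F2 -> 0
  row 3 [0011]: F1=1 F2=1 -> F1&~F2 -> 0
  row 4 [0100]: F1=0 F2=0 -> F1&~F2 -> 0
  row 5 [0101]: F1=0 F2=0 -> F1&~F2 -> 0
  row 6 [0110]: F1=1 F2=1 -> F1&~F2 -> 0
  row 7 [0111]: F1=1 F2=1 -> F1&~F2 -> 0
  row 8 [1000]: F1=1 F2=1 -> F1&~F2 -> 0
  row 9 [1001]: F1=1 F2=1 -> F1&~F2 -> 0
  row 10 [1010]: F1=1 F2=1 -> F1&~F2 -> 0
  row 11 [1011]: F1=1 F2=1 -> F1&~F2 -> 0
  row 12 [1100]: F1=0 F2=1 -> F1&~F2 -> 0
  row 13 [1101]: F1=0 F2=1 -> F1&~F2 -> 0
  row 14 [1110]: F1=1 F2=1 -> F1&~F2 -> 0
  row 15 [1111]: F1=1 F2=1 -> F1&~F2 -> 0
Full result column, 4 rows per line (u,v fixed per line; w,z runs 00..11 left to right):
  rows 0-3 [u,v=00]: 1100  = hex C
  rows 4-7 [u,v=01]: 0000  = hex 0
  rows 8-11 [u,v=10]: 0000  = hex 0
  rows 12-15 [u,v=11]: 0000  = hex 0
Counterexample vector (row 0 .. row 15) = 1100000000000000
Output column grouped in 4s = 1100 0000 0000 0000 = 0xC000
Convert to decimal digit by digit (value = value*16 + digit):
  C -> 12
  12*16 + 0 = 192
  192*16 + 0 = 3072
  3072*16 + 0 = 49152
Decimal = 49152

49152


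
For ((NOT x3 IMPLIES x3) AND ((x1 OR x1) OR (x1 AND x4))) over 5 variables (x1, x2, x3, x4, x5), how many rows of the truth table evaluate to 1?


Formula: ((NOT x3 IMPLIES x3) AND ((x1 OR x1) OR (x1 AND x4))) over 5 vars (32 rows)
Evaluate each row (x1, x2, x3, x4, x5 as bits, MSB first):
  row 0 [00000]: ((NOT 0 IMPLIES 0) AND ((0 OR 0) OR (0 AND 0))) -> 0
  row 1 [00001]: ((NOT 0 IMPLIES 0) AND ((0 OR 0) OR (0 AND 0))) -> 0
  row 2 [00010]: ((NOT 0 IMPLIES 0) AND ((0 OR 0) OR (0 AND 1))) -> 0
  row 3 [00011]: ((NOT 0 IMPLIES 0) AND ((0 OR 0) OR (0 AND 1))) -> 0
  row 4 [00100]: ((NOT 1 IMPLIES 1) AND ((0 OR 0) OR (0 AND 0))) -> 0
  row 5 [00101]: ((NOT 1 IMPLIES 1) AND ((0 OR 0) OR (0 AND 0))) -> 0
  row 6 [00110]: ((NOT 1 IMPLIES 1) AND ((0 OR 0) OR (0 AND 1))) -> 0
  row 7 [00111]: ((NOT 1 IMPLIES 1) AND ((0 OR 0) OR (0 AND 1))) -> 0
  row 8 [01000]: ((NOT 0 IMPLIES 0) AND ((0 OR 0) OR (0 AND 0))) -> 0
  row 9 [01001]: ((NOT 0 IMPLIES 0) AND ((0 OR 0) OR (0 AND 0))) -> 0
  row 10 [01010]: ((NOT 0 IMPLIES 0) AND ((0 OR 0) OR (0 AND 1))) -> 0
  row 11 [01011]: ((NOT 0 IMPLIES 0) AND ((0 OR 0) OR (0 AND 1))) -> 0
  row 12 [01100]: ((NOT 1 IMPLIES 1) AND ((0 OR 0) OR (0 AND 0))) -> 0
  row 13 [01101]: ((NOT 1 IMPLIES 1) AND ((0 OR 0) OR (0 AND 0))) -> 0
  row 14 [01110]: ((NOT 1 IMPLIES 1) AND ((0 OR 0) OR (0 AND 1))) -> 0
  row 15 [01111]: ((NOT 1 IMPLIES 1) AND ((0 OR 0) OR (0 AND 1))) -> 0
  row 16 [10000]: ((NOT 0 IMPLIES 0) AND ((1 OR 1) OR (1 AND 0))) -> 0
  row 17 [10001]: ((NOT 0 IMPLIES 0) AND ((1 OR 1) OR (1 AND 0))) -> 0
  row 18 [10010]: ((NOT 0 IMPLIES 0) AND ((1 OR 1) OR (1 AND 1))) -> 0
  row 19 [10011]: ((NOT 0 IMPLIES 0) AND ((1 OR 1) OR (1 AND 1))) -> 0
  row 20 [10100]: ((NOT 1 IMPLIES 1) AND ((1 OR 1) OR (1 AND 0))) -> 1
  row 21 [10101]: ((NOT 1 IMPLIES 1) AND ((1 OR 1) OR (1 AND 0))) -> 1
  row 22 [10110]: ((NOT 1 IMPLIES 1) AND ((1 OR 1) OR (1 AND 1))) -> 1
  row 23 [10111]: ((NOT 1 IMPLIES 1) AND ((1 OR 1) OR (1 AND 1))) -> 1
  row 24 [11000]: ((NOT 0 IMPLIES 0) AND ((1 OR 1) OR (1 AND 0))) -> 0
  row 25 [11001]: ((NOT 0 IMPLIES 0) AND ((1 OR 1) OR (1 AND 0))) -> 0
  row 26 [11010]: ((NOT 0 IMPLIES 0) AND ((1 OR 1) OR (1 AND 1))) -> 0
  row 27 [11011]: ((NOT 0 IMPLIES 0) AND ((1 OR 1) OR (1 AND 1))) -> 0
  row 28 [11100]: ((NOT 1 IMPLIES 1) AND ((1 OR 1) OR (1 AND 0))) -> 1
  row 29 [11101]: ((NOT 1 IMPLIES 1) AND ((1 OR 1) OR (1 AND 0))) -> 1
  row 30 [11110]: ((NOT 1 IMPLIES 1) AND ((1 OR 1) OR (1 AND 1))) -> 1
  row 31 [11111]: ((NOT 1 IMPLIES 1) AND ((1 OR 1) OR (1 AND 1))) -> 1
Full result column, 8 rows per line (x1,x2 fixed per line; x3,x4,x5 runs 000..111 left to right):
  rows 0-7 [x1,x2=00]: 00000000  (ones: 0)
  rows 8-15 [x1,x2=01]: 00000000  (ones: 0)
  rows 16-23 [x1,x2=10]: 00001111  (ones: 4)
  rows 24-31 [x1,x2=11]: 00001111  (ones: 4)
Count of 1-rows = 0+0+4+4 = 8

8


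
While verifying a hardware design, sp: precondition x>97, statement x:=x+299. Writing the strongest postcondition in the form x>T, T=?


Formula: sp(P, x:=E) = exists old_x. (x = E[old_x/x]) AND P[old_x/x] (old_x is the value of x before the assignment; eliminate old_x by solving x = E[old_x/x] for old_x)
Step 1: Precondition P: x>97, i.e. old_x > 97
Step 2: Assignment gives x = old_x + 299, so old_x = x - 299
Step 3: Substitute into P: x - 299 > 97
Step 4: Simplify: x > 97+299 = 396

396


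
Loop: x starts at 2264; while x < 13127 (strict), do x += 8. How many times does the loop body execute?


Step 1: x goes from 2264 toward 13127 by 8; the body runs while x<13127, so iterations = ceil((bound-start)/step)
Step 2: Distance=10863
Step 3: ceil(10863/8)=1358

1358


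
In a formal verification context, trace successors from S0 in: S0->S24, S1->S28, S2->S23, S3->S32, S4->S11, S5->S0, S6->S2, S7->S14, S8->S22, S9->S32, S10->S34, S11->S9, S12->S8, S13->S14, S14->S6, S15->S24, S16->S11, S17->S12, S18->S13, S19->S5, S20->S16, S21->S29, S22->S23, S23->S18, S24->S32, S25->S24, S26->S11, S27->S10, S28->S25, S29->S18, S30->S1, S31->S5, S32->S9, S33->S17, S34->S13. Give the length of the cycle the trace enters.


Trace from S0 until a state repeats:
  S0 -> S24 -> S32 -> S9 -> S32
S32 first seen at step 2, revisited at step 4.
Cycle length = 4 - 2 = 2

2


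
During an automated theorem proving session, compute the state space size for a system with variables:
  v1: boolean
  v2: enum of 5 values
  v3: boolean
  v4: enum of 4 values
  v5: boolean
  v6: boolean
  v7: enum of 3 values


State space = product of domain sizes of all variables.
Domain sizes:
  v1 (boolean): 2
  v2 (enum of 5 values): 5
  v3 (boolean): 2
  v4 (enum of 4 values): 4
  v5 (boolean): 2
  v6 (boolean): 2
  v7 (enum of 3 values): 3
Product = 2 * 5 * 2 * 4 * 2 * 2 * 3 = 960

960


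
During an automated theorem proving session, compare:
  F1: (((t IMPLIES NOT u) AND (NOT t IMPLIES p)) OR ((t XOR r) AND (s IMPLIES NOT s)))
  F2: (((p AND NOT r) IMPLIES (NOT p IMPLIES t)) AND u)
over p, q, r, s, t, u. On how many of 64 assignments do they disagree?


F1 = (((t IMPLIES NOT u) AND (NOT t IMPLIES p)) OR ((t XOR r) AND (s IMPLIES NOT s)))
F2 = (((p AND NOT r) IMPLIES (NOT p IMPLIES t)) AND u)
Evaluate both on each of 64 rows (bits = p,q,r,s,t,u):
  row 0 [000000]: F1=0 F2=0 -> 0
  row 1 [000001]: F1=0 F2=1 (differ) -> 1
  row 2 [000010]: F1=1 F2=0 (differ) -> 1
  row 3 [000011]: F1=1 F2=1 -> 0
  row 4 [000100]: F1=0 F2=0 -> 0
  (every remaining row is evaluated the same way; all 64 results are listed next)
Full result column, 8 rows per line (p,q,r fixed per line; s,t,u runs 000..111 left to right):
  rows 0-7 [p,q,r=000]: 01100111  (ones: 5)
  rows 8-15 [p,q,r=001]: 10110111  (ones: 6)
  rows 16-23 [p,q,r=010]: 01100111  (ones: 5)
  rows 24-31 [p,q,r=011]: 10110111  (ones: 6)
  rows 32-39 [p,q,r=100]: 10101011  (ones: 5)
  rows 40-47 [p,q,r=101]: 10111011  (ones: 6)
  rows 48-55 [p,q,r=110]: 10101011  (ones: 5)
  rows 56-63 [p,q,r=111]: 10111011  (ones: 6)
Disagreements = 5+6+5+6+5+6+5+6 = 44

44


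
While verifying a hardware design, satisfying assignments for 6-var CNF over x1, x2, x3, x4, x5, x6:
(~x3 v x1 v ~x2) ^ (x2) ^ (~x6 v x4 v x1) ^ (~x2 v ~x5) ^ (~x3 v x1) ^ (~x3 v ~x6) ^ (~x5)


CNF with 7 clauses over 6 vars (64 assignments).
An assignment satisfies CNF iff every clause has >=1 true literal.
Check each row (bits = x1,x2,x3,x4,x5,x6; clause T/F shown):
  row 0 [000000]: clauses=TFTTTTT -> 0
  row 1 [000001]: clauses=TFFTTTT -> 0
  row 2 [000010]: clauses=TFTTTTF -> 0
  row 3 [000011]: clauses=TFFTTTF -> 0
  row 4 [000100]: clauses=TFTTTTT -> 0
  (every remaining row is evaluated the same way; all 64 results are listed next)
Full result column, 8 rows per line (x1,x2,x3 fixed per line; x4,x5,x6 runs 000..111 left to right):
  rows 0-7 [x1,x2,x3=000]: 00000000  (ones: 0)
  rows 8-15 [x1,x2,x3=001]: 00000000  (ones: 0)
  rows 16-23 [x1,x2,x3=010]: 10001100  (ones: 3)
  rows 24-31 [x1,x2,x3=011]: 00000000  (ones: 0)
  rows 32-39 [x1,x2,x3=100]: 00000000  (ones: 0)
  rows 40-47 [x1,x2,x3=101]: 00000000  (ones: 0)
  rows 48-55 [x1,x2,x3=110]: 11001100  (ones: 4)
  rows 56-63 [x1,x2,x3=111]: 10001000  (ones: 2)
Satisfying assignments = 0+0+3+0+0+0+4+2 = 9

9


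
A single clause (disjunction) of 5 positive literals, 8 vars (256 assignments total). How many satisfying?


Step 1: Total=2^8=256
Step 2: Unsat when all 5 false: 2^3=8
Step 3: Sat=256-8=248

248


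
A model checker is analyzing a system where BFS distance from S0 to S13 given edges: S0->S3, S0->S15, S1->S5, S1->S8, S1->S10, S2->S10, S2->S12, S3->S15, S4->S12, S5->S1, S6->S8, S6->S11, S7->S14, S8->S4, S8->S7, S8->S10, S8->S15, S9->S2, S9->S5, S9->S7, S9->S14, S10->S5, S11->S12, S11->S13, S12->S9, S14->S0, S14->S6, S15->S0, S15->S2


BFS layer-by-layer from S0:
  dist 0: {S0}
  dist 1: {S3, S15}
  dist 2: {S2}
  dist 3: {S10, S12}
  dist 4: {S5, S9}
  dist 5: {S1, S7, S14}
  dist 6: {S6, S8}
  dist 7: {S4, S11}
  dist 8: {S13}
  -> S13 reached at distance 8
Shortest path length = 8

8


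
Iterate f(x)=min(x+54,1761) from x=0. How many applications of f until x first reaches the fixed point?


Step 1: x=0, cap=1761, increment=54
Step 2: x grows by 54 each step until capped at 1761; fixed point is x=1761
Step 3: iterations = ceil(1761/54) = 33

33


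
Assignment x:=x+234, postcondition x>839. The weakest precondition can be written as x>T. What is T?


Formula: wp(x:=E, P) = P[E/x] (substitute E for x in postcondition)
Step 1: Postcondition: x>839
Step 2: Substitute x+234 for x: x+234>839
Step 3: Solve for x: x > 839-234 = 605

605


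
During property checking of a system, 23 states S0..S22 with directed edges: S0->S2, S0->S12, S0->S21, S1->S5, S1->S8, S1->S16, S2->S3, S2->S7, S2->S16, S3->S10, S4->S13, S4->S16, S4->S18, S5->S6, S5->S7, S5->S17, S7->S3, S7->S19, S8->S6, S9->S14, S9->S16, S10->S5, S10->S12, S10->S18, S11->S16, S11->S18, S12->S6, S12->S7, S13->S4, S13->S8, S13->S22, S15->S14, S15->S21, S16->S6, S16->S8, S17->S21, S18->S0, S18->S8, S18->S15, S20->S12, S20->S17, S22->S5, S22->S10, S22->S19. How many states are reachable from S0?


BFS from S0:
  layer 0: {S0}
  layer 1: {S2, S12, S21}
  layer 2: {S3, S6, S7, S16}
  layer 3: {S8, S10, S19}
  layer 4: {S5, S18}
  layer 5: {S15, S17}
  layer 6: {S14}
Reachable set: {S0, S2, S3, S5, S6, S7, S8, S10, S12, S14, S15, S16, S17, S18, S19, S21}
Count = 16

16


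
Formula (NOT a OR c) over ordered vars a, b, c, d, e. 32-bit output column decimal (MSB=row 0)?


Formula: (NOT a OR c) over a, b, c, d, e (32 rows)
Evaluate each row (bits = a,b,c,d,e, MSB first):
  row 0 [00000]: (NOT 0 OR 0) -> 1
  row 1 [00001]: (NOT 0 OR 0) -> 1
  row 2 [00010]: (NOT 0 OR 0) -> 1
  row 3 [00011]: (NOT 0 OR 0) -> 1
  row 4 [00100]: (NOT 0 OR 1) -> 1
  row 5 [00101]: (NOT 0 OR 1) -> 1
  row 6 [00110]: (NOT 0 OR 1) -> 1
  row 7 [00111]: (NOT 0 OR 1) -> 1
  row 8 [01000]: (NOT 0 OR 0) -> 1
  row 9 [01001]: (NOT 0 OR 0) -> 1
  row 10 [01010]: (NOT 0 OR 0) -> 1
  row 11 [01011]: (NOT 0 OR 0) -> 1
  row 12 [01100]: (NOT 0 OR 1) -> 1
  row 13 [01101]: (NOT 0 OR 1) -> 1
  row 14 [01110]: (NOT 0 OR 1) -> 1
  row 15 [01111]: (NOT 0 OR 1) -> 1
  row 16 [10000]: (NOT 1 OR 0) -> 0
  row 17 [10001]: (NOT 1 OR 0) -> 0
  row 18 [10010]: (NOT 1 OR 0) -> 0
  row 19 [10011]: (NOT 1 OR 0) -> 0
  row 20 [10100]: (NOT 1 OR 1) -> 1
  row 21 [10101]: (NOT 1 OR 1) -> 1
  row 22 [10110]: (NOT 1 OR 1) -> 1
  row 23 [10111]: (NOT 1 OR 1) -> 1
  row 24 [11000]: (NOT 1 OR 0) -> 0
  row 25 [11001]: (NOT 1 OR 0) -> 0
  row 26 [11010]: (NOT 1 OR 0) -> 0
  row 27 [11011]: (NOT 1 OR 0) -> 0
  row 28 [11100]: (NOT 1 OR 1) -> 1
  row 29 [11101]: (NOT 1 OR 1) -> 1
  row 30 [11110]: (NOT 1 OR 1) -> 1
  row 31 [11111]: (NOT 1 OR 1) -> 1
Full result column, 4 rows per line (a,b,c fixed per line; d,e runs 00..11 left to right):
  rows 0-3 [a,b,c=000]: 1111  = hex F
  rows 4-7 [a,b,c=001]: 1111  = hex F
  rows 8-11 [a,b,c=010]: 1111  = hex F
  rows 12-15 [a,b,c=011]: 1111  = hex F
  rows 16-19 [a,b,c=100]: 0000  = hex 0
  rows 20-23 [a,b,c=101]: 1111  = hex F
  rows 24-27 [a,b,c=110]: 0000  = hex 0
  rows 28-31 [a,b,c=111]: 1111  = hex F
Output column (row 0 .. row 31) = 11111111111111110000111100001111
Output column grouped in 4s = 1111 1111 1111 1111 0000 1111 0000 1111 = 0xFFFF0F0F
Convert to decimal digit by digit (value = value*16 + digit):
  F -> 15
  15*16 + 15 (F) = 255
  255*16 + 15 (F) = 4095
  4095*16 + 15 (F) = 65535
  65535*16 + 0 = 1048560
  1048560*16 + 15 (F) = 16776975
  16776975*16 + 0 = 268431600
  268431600*16 + 15 (F) = 4294905615
Decimal = 4294905615

4294905615


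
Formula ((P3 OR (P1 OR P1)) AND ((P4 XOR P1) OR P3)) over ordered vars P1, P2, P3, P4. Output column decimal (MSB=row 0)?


Formula: ((P3 OR (P1 OR P1)) AND ((P4 XOR P1) OR P3)) over P1, P2, P3, P4 (16 rows)
Evaluate each row (bits = P1,P2,P3,P4, MSB first):
  row 0 [0000]: ((0 OR (0 OR 0)) AND ((0 XOR 0) OR 0)) -> 0
  row 1 [0001]: ((0 OR (0 OR 0)) AND ((1 XOR 0) OR 0)) -> 0
  row 2 [0010]: ((1 OR (0 OR 0)) AND ((0 XOR 0) OR 1)) -> 1
  row 3 [0011]: ((1 OR (0 OR 0)) AND ((1 XOR 0) OR 1)) -> 1
  row 4 [0100]: ((0 OR (0 OR 0)) AND ((0 XOR 0) OR 0)) -> 0
  row 5 [0101]: ((0 OR (0 OR 0)) AND ((1 XOR 0) OR 0)) -> 0
  row 6 [0110]: ((1 OR (0 OR 0)) AND ((0 XOR 0) OR 1)) -> 1
  row 7 [0111]: ((1 OR (0 OR 0)) AND ((1 XOR 0) OR 1)) -> 1
  row 8 [1000]: ((0 OR (1 OR 1)) AND ((0 XOR 1) OR 0)) -> 1
  row 9 [1001]: ((0 OR (1 OR 1)) AND ((1 XOR 1) OR 0)) -> 0
  row 10 [1010]: ((1 OR (1 OR 1)) AND ((0 XOR 1) OR 1)) -> 1
  row 11 [1011]: ((1 OR (1 OR 1)) AND ((1 XOR 1) OR 1)) -> 1
  row 12 [1100]: ((0 OR (1 OR 1)) AND ((0 XOR 1) OR 0)) -> 1
  row 13 [1101]: ((0 OR (1 OR 1)) AND ((1 XOR 1) OR 0)) -> 0
  row 14 [1110]: ((1 OR (1 OR 1)) AND ((0 XOR 1) OR 1)) -> 1
  row 15 [1111]: ((1 OR (1 OR 1)) AND ((1 XOR 1) OR 1)) -> 1
Full result column, 4 rows per line (P1,P2 fixed per line; P3,P4 runs 00..11 left to right):
  rows 0-3 [P1,P2=00]: 0011  = hex 3
  rows 4-7 [P1,P2=01]: 0011  = hex 3
  rows 8-11 [P1,P2=10]: 1011  = hex B
  rows 12-15 [P1,P2=11]: 1011  = hex B
Output column (row 0 .. row 15) = 0011001110111011
Output column grouped in 4s = 0011 0011 1011 1011 = 0x33BB
Convert to decimal digit by digit (value = value*16 + digit):
  3 -> 3
  3*16 + 3 = 51
  51*16 + 11 (B) = 827
  827*16 + 11 (B) = 13243
Decimal = 13243

13243


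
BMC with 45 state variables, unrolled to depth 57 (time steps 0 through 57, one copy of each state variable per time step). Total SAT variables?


BMC unrolls to depth k, creating one copy of each state var for steps 0..k.
Step count = 57 + 1 = 58 (steps 0 through 57)
Vars per step = 45
Total = 45 * 58 = 2610

2610


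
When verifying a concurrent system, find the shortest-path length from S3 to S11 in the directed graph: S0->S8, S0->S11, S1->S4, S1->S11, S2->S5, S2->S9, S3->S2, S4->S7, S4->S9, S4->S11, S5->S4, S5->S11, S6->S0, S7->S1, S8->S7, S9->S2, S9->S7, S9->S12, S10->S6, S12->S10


BFS layer-by-layer from S3:
  dist 0: {S3}
  dist 1: {S2}
  dist 2: {S5, S9}
  dist 3: {S4, S7, S11, S12}
  -> S11 reached at distance 3
Shortest path length = 3

3


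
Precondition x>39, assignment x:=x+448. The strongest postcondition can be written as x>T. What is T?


Formula: sp(P, x:=E) = exists old_x. (x = E[old_x/x]) AND P[old_x/x] (old_x is the value of x before the assignment; eliminate old_x by solving x = E[old_x/x] for old_x)
Step 1: Precondition P: x>39, i.e. old_x > 39
Step 2: Assignment gives x = old_x + 448, so old_x = x - 448
Step 3: Substitute into P: x - 448 > 39
Step 4: Simplify: x > 39+448 = 487

487


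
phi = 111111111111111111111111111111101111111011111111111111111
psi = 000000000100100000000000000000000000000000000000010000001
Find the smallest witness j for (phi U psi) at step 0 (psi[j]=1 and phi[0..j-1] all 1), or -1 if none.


(phi U psi) at 0: need smallest j with psi[j]=1 and phi[i]=1 for all i in [0,j).
Scan from step 0:
  step 0: phi=1, psi=0 -> continue
  step 1: phi=1, psi=0 -> continue
  step 2: phi=1, psi=0 -> continue
  step 3: phi=1, psi=0 -> continue
  step 9: psi=1 and phi held for [0,9) -> witness found
Witness step = 9

9


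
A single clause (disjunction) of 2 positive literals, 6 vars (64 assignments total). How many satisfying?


Step 1: Total=2^6=64
Step 2: Unsat when all 2 false: 2^4=16
Step 3: Sat=64-16=48

48


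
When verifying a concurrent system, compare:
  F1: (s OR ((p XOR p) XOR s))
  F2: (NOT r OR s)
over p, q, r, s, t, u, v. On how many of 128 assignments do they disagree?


F1 = (s OR ((p XOR p) XOR s))
F2 = (NOT r OR s)
Evaluate both on each of 128 rows (bits = p,q,r,s,t,u,v):
  row 0 [0000000]: F1=0 F2=1 (differ) -> 1
  row 1 [0000001]: F1=0 F2=1 (differ) -> 1
  row 2 [0000010]: F1=0 F2=1 (differ) -> 1
  row 3 [0000011]: F1=0 F2=1 (differ) -> 1
  row 4 [0000100]: F1=0 F2=1 (differ) -> 1
  (every remaining row is evaluated the same way; all 128 results are listed next)
Full result column, 8 rows per line (p,q,r,s fixed per line; t,u,v runs 000..111 left to right):
  rows 0-7 [p,q,r,s=0000]: 11111111  (ones: 8)
  rows 8-15 [p,q,r,s=0001]: 00000000  (ones: 0)
  rows 16-23 [p,q,r,s=0010]: 00000000  (ones: 0)
  rows 24-31 [p,q,r,s=0011]: 00000000  (ones: 0)
  rows 32-39 [p,q,r,s=0100]: 11111111  (ones: 8)
  rows 40-47 [p,q,r,s=0101]: 00000000  (ones: 0)
  rows 48-55 [p,q,r,s=0110]: 00000000  (ones: 0)
  rows 56-63 [p,q,r,s=0111]: 00000000  (ones: 0)
  rows 64-71 [p,q,r,s=1000]: 11111111  (ones: 8)
  rows 72-79 [p,q,r,s=1001]: 00000000  (ones: 0)
  rows 80-87 [p,q,r,s=1010]: 00000000  (ones: 0)
  rows 88-95 [p,q,r,s=1011]: 00000000  (ones: 0)
  rows 96-103 [p,q,r,s=1100]: 11111111  (ones: 8)
  rows 104-111 [p,q,r,s=1101]: 00000000  (ones: 0)
  rows 112-119 [p,q,r,s=1110]: 00000000  (ones: 0)
  rows 120-127 [p,q,r,s=1111]: 00000000  (ones: 0)
Disagreements = 8+0+0+0+8+0+0+0+8+0+0+0+8+0+0+0 = 32

32


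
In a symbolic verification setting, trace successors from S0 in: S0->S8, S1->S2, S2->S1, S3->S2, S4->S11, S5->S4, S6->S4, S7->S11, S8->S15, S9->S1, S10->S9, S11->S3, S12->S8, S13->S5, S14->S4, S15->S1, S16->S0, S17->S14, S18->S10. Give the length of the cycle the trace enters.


Trace from S0 until a state repeats:
  S0 -> S8 -> S15 -> S1 -> S2 -> S1
S1 first seen at step 3, revisited at step 5.
Cycle length = 5 - 3 = 2

2


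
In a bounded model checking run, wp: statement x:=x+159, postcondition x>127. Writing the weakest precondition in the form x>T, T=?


Formula: wp(x:=E, P) = P[E/x] (substitute E for x in postcondition)
Step 1: Postcondition: x>127
Step 2: Substitute x+159 for x: x+159>127
Step 3: Solve for x: x > 127-159 = -32

-32


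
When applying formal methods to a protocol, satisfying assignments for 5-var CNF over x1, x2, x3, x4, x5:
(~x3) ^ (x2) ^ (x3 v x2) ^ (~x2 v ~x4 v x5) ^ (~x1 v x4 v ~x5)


CNF with 5 clauses over 5 vars (32 assignments).
An assignment satisfies CNF iff every clause has >=1 true literal.
Check each row (bits = x1,x2,x3,x4,x5; clause T/F shown):
  row 0 [00000]: clauses=TFFTT -> 0
  row 1 [00001]: clauses=TFFTT -> 0
  row 2 [00010]: clauses=TFFTT -> 0
  row 3 [00011]: clauses=TFFTT -> 0
  row 4 [00100]: clauses=FFTTT -> 0
  row 5 [00101]: clauses=FFTTT -> 0
  row 6 [00110]: clauses=FFTTT -> 0
  row 7 [00111]: clauses=FFTTT -> 0
  row 8 [01000]: clauses=TTTTT -> 1
  row 9 [01001]: clauses=TTTTT -> 1
  row 10 [01010]: clauses=TTTFT -> 0
  row 11 [01011]: clauses=TTTTT -> 1
  row 12 [01100]: clauses=FTTTT -> 0
  row 13 [01101]: clauses=FTTTT -> 0
  row 14 [01110]: clauses=FTTFT -> 0
  row 15 [01111]: clauses=FTTTT -> 0
  row 16 [10000]: clauses=TFFTT -> 0
  row 17 [10001]: clauses=TFFTF -> 0
  row 18 [10010]: clauses=TFFTT -> 0
  row 19 [10011]: clauses=TFFTT -> 0
  row 20 [10100]: clauses=FFTTT -> 0
  row 21 [10101]: clauses=FFTTF -> 0
  row 22 [10110]: clauses=FFTTT -> 0
  row 23 [10111]: clauses=FFTTT -> 0
  row 24 [11000]: clauses=TTTTT -> 1
  row 25 [11001]: clauses=TTTTF -> 0
  row 26 [11010]: clauses=TTTFT -> 0
  row 27 [11011]: clauses=TTTTT -> 1
  row 28 [11100]: clauses=FTTTT -> 0
  row 29 [11101]: clauses=FTTTF -> 0
  row 30 [11110]: clauses=FTTFT -> 0
  row 31 [11111]: clauses=FTTTT -> 0
Full result column, 8 rows per line (x1,x2 fixed per line; x3,x4,x5 runs 000..111 left to right):
  rows 0-7 [x1,x2=00]: 00000000  (ones: 0)
  rows 8-15 [x1,x2=01]: 11010000  (ones: 3)
  rows 16-23 [x1,x2=10]: 00000000  (ones: 0)
  rows 24-31 [x1,x2=11]: 10010000  (ones: 2)
Satisfying assignments = 0+3+0+2 = 5

5


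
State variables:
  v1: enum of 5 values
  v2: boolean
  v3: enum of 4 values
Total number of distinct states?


State space = product of domain sizes of all variables.
Domain sizes:
  v1 (enum of 5 values): 5
  v2 (boolean): 2
  v3 (enum of 4 values): 4
Product = 5 * 2 * 4 = 40

40


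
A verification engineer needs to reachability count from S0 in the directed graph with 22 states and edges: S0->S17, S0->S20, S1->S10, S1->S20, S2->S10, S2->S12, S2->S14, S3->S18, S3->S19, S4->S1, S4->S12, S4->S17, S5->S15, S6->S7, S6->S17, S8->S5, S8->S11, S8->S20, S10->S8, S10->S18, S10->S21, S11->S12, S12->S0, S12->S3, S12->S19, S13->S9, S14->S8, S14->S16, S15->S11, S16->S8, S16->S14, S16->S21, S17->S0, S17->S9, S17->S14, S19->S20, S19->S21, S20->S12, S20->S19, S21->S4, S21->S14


BFS from S0:
  layer 0: {S0}
  layer 1: {S17, S20}
  layer 2: {S9, S12, S14, S19}
  layer 3: {S3, S8, S16, S21}
  layer 4: {S4, S5, S11, S18}
  layer 5: {S1, S15}
  layer 6: {S10}
Reachable set: {S0, S1, S3, S4, S5, S8, S9, S10, S11, S12, S14, S15, S16, S17, S18, S19, S20, S21}
Count = 18

18


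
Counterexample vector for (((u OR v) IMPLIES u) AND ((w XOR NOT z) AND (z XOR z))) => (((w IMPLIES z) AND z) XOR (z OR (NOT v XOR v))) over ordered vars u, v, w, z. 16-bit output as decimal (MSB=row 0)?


F1 = (((u OR v) IMPLIES u) AND ((w XOR NOT z) AND (z XOR z)))
F2 = (((w IMPLIES z) AND z) XOR (z OR (NOT v XOR v)))
Counterexample to F1=>F2 is where F1=1 and F2=0.
Evaluate each row (bits = u,v,w,z, MSB first):
  row 0 [0000]: F1=0 F2=1 -> F1&~F2 -> 0
  row 1 [0001]: F1=0 F2=0 -> F1&~F2 -> 0
  row 2 [0010]: F1=0 F2=1 -> F1&~F2 -> 0
  row 3 [0011]: F1=0 F2=0 -> F1&~F2 -> 0
  row 4 [0100]: F1=0 F2=1 -> F1&~F2 -> 0
  row 5 [0101]: F1=0 F2=0 -> F1&~F2 -> 0
  row 6 [0110]: F1=0 F2=1 -> F1&~F2 -> 0
  row 7 [0111]: F1=0 F2=0 -> F1&~F2 -> 0
  row 8 [1000]: F1=0 F2=1 -> F1&~F2 -> 0
  row 9 [1001]: F1=0 F2=0 -> F1&~F2 -> 0
  row 10 [1010]: F1=0 F2=1 -> F1&~F2 -> 0
  row 11 [1011]: F1=0 F2=0 -> F1&~F2 -> 0
  row 12 [1100]: F1=0 F2=1 -> F1&~F2 -> 0
  row 13 [1101]: F1=0 F2=0 -> F1&~F2 -> 0
  row 14 [1110]: F1=0 F2=1 -> F1&~F2 -> 0
  row 15 [1111]: F1=0 F2=0 -> F1&~F2 -> 0
Full result column, 4 rows per line (u,v fixed per line; w,z runs 00..11 left to right):
  rows 0-3 [u,v=00]: 0000  = hex 0
  rows 4-7 [u,v=01]: 0000  = hex 0
  rows 8-11 [u,v=10]: 0000  = hex 0
  rows 12-15 [u,v=11]: 0000  = hex 0
Counterexample vector (row 0 .. row 15) = 0000000000000000
Output column grouped in 4s = 0000 0000 0000 0000 = 0x0000
Convert to decimal digit by digit (value = value*16 + digit):
  0 -> 0
  0*16 + 0 = 0
  0*16 + 0 = 0
  0*16 + 0 = 0
Decimal = 0

0


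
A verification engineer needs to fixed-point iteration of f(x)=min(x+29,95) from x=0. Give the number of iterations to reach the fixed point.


Step 1: x=0, cap=95, increment=29
Step 2: x grows by 29 each step until capped at 95; fixed point is x=95
Step 3: iterations = ceil(95/29) = 4

4


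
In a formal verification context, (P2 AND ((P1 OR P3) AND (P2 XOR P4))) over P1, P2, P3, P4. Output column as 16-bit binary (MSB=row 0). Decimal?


Formula: (P2 AND ((P1 OR P3) AND (P2 XOR P4))) over P1, P2, P3, P4 (16 rows)
Evaluate each row (bits = P1,P2,P3,P4, MSB first):
  row 0 [0000]: (0 AND ((0 OR 0) AND (0 XOR 0))) -> 0
  row 1 [0001]: (0 AND ((0 OR 0) AND (0 XOR 1))) -> 0
  row 2 [0010]: (0 AND ((0 OR 1) AND (0 XOR 0))) -> 0
  row 3 [0011]: (0 AND ((0 OR 1) AND (0 XOR 1))) -> 0
  row 4 [0100]: (1 AND ((0 OR 0) AND (1 XOR 0))) -> 0
  row 5 [0101]: (1 AND ((0 OR 0) AND (1 XOR 1))) -> 0
  row 6 [0110]: (1 AND ((0 OR 1) AND (1 XOR 0))) -> 1
  row 7 [0111]: (1 AND ((0 OR 1) AND (1 XOR 1))) -> 0
  row 8 [1000]: (0 AND ((1 OR 0) AND (0 XOR 0))) -> 0
  row 9 [1001]: (0 AND ((1 OR 0) AND (0 XOR 1))) -> 0
  row 10 [1010]: (0 AND ((1 OR 1) AND (0 XOR 0))) -> 0
  row 11 [1011]: (0 AND ((1 OR 1) AND (0 XOR 1))) -> 0
  row 12 [1100]: (1 AND ((1 OR 0) AND (1 XOR 0))) -> 1
  row 13 [1101]: (1 AND ((1 OR 0) AND (1 XOR 1))) -> 0
  row 14 [1110]: (1 AND ((1 OR 1) AND (1 XOR 0))) -> 1
  row 15 [1111]: (1 AND ((1 OR 1) AND (1 XOR 1))) -> 0
Full result column, 4 rows per line (P1,P2 fixed per line; P3,P4 runs 00..11 left to right):
  rows 0-3 [P1,P2=00]: 0000  = hex 0
  rows 4-7 [P1,P2=01]: 0010  = hex 2
  rows 8-11 [P1,P2=10]: 0000  = hex 0
  rows 12-15 [P1,P2=11]: 1010  = hex A
Output column (row 0 .. row 15) = 0000001000001010
Output column grouped in 4s = 0000 0010 0000 1010 = 0x020A
Convert to decimal digit by digit (value = value*16 + digit):
  0 -> 0
  0*16 + 2 = 2
  2*16 + 0 = 32
  32*16 + 10 (A) = 522
Decimal = 522

522


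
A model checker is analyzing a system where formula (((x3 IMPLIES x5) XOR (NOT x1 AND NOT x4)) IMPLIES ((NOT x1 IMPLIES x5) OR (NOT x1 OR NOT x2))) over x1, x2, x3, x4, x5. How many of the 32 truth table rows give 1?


Formula: (((x3 IMPLIES x5) XOR (NOT x1 AND NOT x4)) IMPLIES ((NOT x1 IMPLIES x5) OR (NOT x1 OR NOT x2))) over 5 vars (32 rows)
Evaluate each row (x1, x2, x3, x4, x5 as bits, MSB first):
  row 0 [00000]: (((0 IMPLIES 0) XOR (NOT 0 AND NOT 0)) IMPLIES ((NOT 0 IMPLIES 0) OR (NOT 0 OR NOT 0))) -> 1
  row 1 [00001]: (((0 IMPLIES 1) XOR (NOT 0 AND NOT 0)) IMPLIES ((NOT 0 IMPLIES 1) OR (NOT 0 OR NOT 0))) -> 1
  row 2 [00010]: (((0 IMPLIES 0) XOR (NOT 0 AND NOT 1)) IMPLIES ((NOT 0 IMPLIES 0) OR (NOT 0 OR NOT 0))) -> 1
  row 3 [00011]: (((0 IMPLIES 1) XOR (NOT 0 AND NOT 1)) IMPLIES ((NOT 0 IMPLIES 1) OR (NOT 0 OR NOT 0))) -> 1
  row 4 [00100]: (((1 IMPLIES 0) XOR (NOT 0 AND NOT 0)) IMPLIES ((NOT 0 IMPLIES 0) OR (NOT 0 OR NOT 0))) -> 1
  row 5 [00101]: (((1 IMPLIES 1) XOR (NOT 0 AND NOT 0)) IMPLIES ((NOT 0 IMPLIES 1) OR (NOT 0 OR NOT 0))) -> 1
  row 6 [00110]: (((1 IMPLIES 0) XOR (NOT 0 AND NOT 1)) IMPLIES ((NOT 0 IMPLIES 0) OR (NOT 0 OR NOT 0))) -> 1
  row 7 [00111]: (((1 IMPLIES 1) XOR (NOT 0 AND NOT 1)) IMPLIES ((NOT 0 IMPLIES 1) OR (NOT 0 OR NOT 0))) -> 1
  row 8 [01000]: (((0 IMPLIES 0) XOR (NOT 0 AND NOT 0)) IMPLIES ((NOT 0 IMPLIES 0) OR (NOT 0 OR NOT 1))) -> 1
  row 9 [01001]: (((0 IMPLIES 1) XOR (NOT 0 AND NOT 0)) IMPLIES ((NOT 0 IMPLIES 1) OR (NOT 0 OR NOT 1))) -> 1
  row 10 [01010]: (((0 IMPLIES 0) XOR (NOT 0 AND NOT 1)) IMPLIES ((NOT 0 IMPLIES 0) OR (NOT 0 OR NOT 1))) -> 1
  row 11 [01011]: (((0 IMPLIES 1) XOR (NOT 0 AND NOT 1)) IMPLIES ((NOT 0 IMPLIES 1) OR (NOT 0 OR NOT 1))) -> 1
  row 12 [01100]: (((1 IMPLIES 0) XOR (NOT 0 AND NOT 0)) IMPLIES ((NOT 0 IMPLIES 0) OR (NOT 0 OR NOT 1))) -> 1
  row 13 [01101]: (((1 IMPLIES 1) XOR (NOT 0 AND NOT 0)) IMPLIES ((NOT 0 IMPLIES 1) OR (NOT 0 OR NOT 1))) -> 1
  row 14 [01110]: (((1 IMPLIES 0) XOR (NOT 0 AND NOT 1)) IMPLIES ((NOT 0 IMPLIES 0) OR (NOT 0 OR NOT 1))) -> 1
  row 15 [01111]: (((1 IMPLIES 1) XOR (NOT 0 AND NOT 1)) IMPLIES ((NOT 0 IMPLIES 1) OR (NOT 0 OR NOT 1))) -> 1
  row 16 [10000]: (((0 IMPLIES 0) XOR (NOT 1 AND NOT 0)) IMPLIES ((NOT 1 IMPLIES 0) OR (NOT 1 OR NOT 0))) -> 1
  row 17 [10001]: (((0 IMPLIES 1) XOR (NOT 1 AND NOT 0)) IMPLIES ((NOT 1 IMPLIES 1) OR (NOT 1 OR NOT 0))) -> 1
  row 18 [10010]: (((0 IMPLIES 0) XOR (NOT 1 AND NOT 1)) IMPLIES ((NOT 1 IMPLIES 0) OR (NOT 1 OR NOT 0))) -> 1
  row 19 [10011]: (((0 IMPLIES 1) XOR (NOT 1 AND NOT 1)) IMPLIES ((NOT 1 IMPLIES 1) OR (NOT 1 OR NOT 0))) -> 1
  row 20 [10100]: (((1 IMPLIES 0) XOR (NOT 1 AND NOT 0)) IMPLIES ((NOT 1 IMPLIES 0) OR (NOT 1 OR NOT 0))) -> 1
  row 21 [10101]: (((1 IMPLIES 1) XOR (NOT 1 AND NOT 0)) IMPLIES ((NOT 1 IMPLIES 1) OR (NOT 1 OR NOT 0))) -> 1
  row 22 [10110]: (((1 IMPLIES 0) XOR (NOT 1 AND NOT 1)) IMPLIES ((NOT 1 IMPLIES 0) OR (NOT 1 OR NOT 0))) -> 1
  row 23 [10111]: (((1 IMPLIES 1) XOR (NOT 1 AND NOT 1)) IMPLIES ((NOT 1 IMPLIES 1) OR (NOT 1 OR NOT 0))) -> 1
  row 24 [11000]: (((0 IMPLIES 0) XOR (NOT 1 AND NOT 0)) IMPLIES ((NOT 1 IMPLIES 0) OR (NOT 1 OR NOT 1))) -> 1
  row 25 [11001]: (((0 IMPLIES 1) XOR (NOT 1 AND NOT 0)) IMPLIES ((NOT 1 IMPLIES 1) OR (NOT 1 OR NOT 1))) -> 1
  row 26 [11010]: (((0 IMPLIES 0) XOR (NOT 1 AND NOT 1)) IMPLIES ((NOT 1 IMPLIES 0) OR (NOT 1 OR NOT 1))) -> 1
  row 27 [11011]: (((0 IMPLIES 1) XOR (NOT 1 AND NOT 1)) IMPLIES ((NOT 1 IMPLIES 1) OR (NOT 1 OR NOT 1))) -> 1
  row 28 [11100]: (((1 IMPLIES 0) XOR (NOT 1 AND NOT 0)) IMPLIES ((NOT 1 IMPLIES 0) OR (NOT 1 OR NOT 1))) -> 1
  row 29 [11101]: (((1 IMPLIES 1) XOR (NOT 1 AND NOT 0)) IMPLIES ((NOT 1 IMPLIES 1) OR (NOT 1 OR NOT 1))) -> 1
  row 30 [11110]: (((1 IMPLIES 0) XOR (NOT 1 AND NOT 1)) IMPLIES ((NOT 1 IMPLIES 0) OR (NOT 1 OR NOT 1))) -> 1
  row 31 [11111]: (((1 IMPLIES 1) XOR (NOT 1 AND NOT 1)) IMPLIES ((NOT 1 IMPLIES 1) OR (NOT 1 OR NOT 1))) -> 1
Full result column, 8 rows per line (x1,x2 fixed per line; x3,x4,x5 runs 000..111 left to right):
  rows 0-7 [x1,x2=00]: 11111111  (ones: 8)
  rows 8-15 [x1,x2=01]: 11111111  (ones: 8)
  rows 16-23 [x1,x2=10]: 11111111  (ones: 8)
  rows 24-31 [x1,x2=11]: 11111111  (ones: 8)
Count of 1-rows = 8+8+8+8 = 32

32


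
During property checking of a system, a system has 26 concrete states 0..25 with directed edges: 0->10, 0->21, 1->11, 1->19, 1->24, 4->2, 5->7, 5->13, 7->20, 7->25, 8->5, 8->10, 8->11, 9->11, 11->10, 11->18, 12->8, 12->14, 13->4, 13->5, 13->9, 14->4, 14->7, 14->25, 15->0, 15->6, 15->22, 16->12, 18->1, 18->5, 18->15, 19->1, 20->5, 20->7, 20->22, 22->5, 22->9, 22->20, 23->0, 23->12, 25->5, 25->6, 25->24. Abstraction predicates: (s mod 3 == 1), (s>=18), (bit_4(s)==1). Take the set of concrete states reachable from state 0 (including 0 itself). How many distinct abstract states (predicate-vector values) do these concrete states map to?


BFS from 0:
Concrete reachable: {0, 10, 21}
Abstract via predicates (s mod 3 == 1), (s>=18), (bit_4(s)==1):
  (0,0,0) <- {0}
  (0,1,1) <- {21}
  (1,0,0) <- {10}
Distinct abstract states = 3

3


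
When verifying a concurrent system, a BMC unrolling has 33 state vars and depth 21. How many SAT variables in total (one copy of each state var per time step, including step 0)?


BMC unrolls to depth k, creating one copy of each state var for steps 0..k.
Step count = 21 + 1 = 22 (steps 0 through 21)
Vars per step = 33
Total = 33 * 22 = 726

726


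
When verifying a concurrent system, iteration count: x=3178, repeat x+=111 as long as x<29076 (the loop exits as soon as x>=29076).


Step 1: x goes from 3178 toward 29076 by 111; the body runs while x<29076, so iterations = ceil((bound-start)/step)
Step 2: Distance=25898
Step 3: ceil(25898/111)=234

234


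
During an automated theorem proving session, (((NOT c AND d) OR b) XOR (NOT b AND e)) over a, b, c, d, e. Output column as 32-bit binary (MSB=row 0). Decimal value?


Formula: (((NOT c AND d) OR b) XOR (NOT b AND e)) over a, b, c, d, e (32 rows)
Evaluate each row (bits = a,b,c,d,e, MSB first):
  row 0 [00000]: (((NOT 0 AND 0) OR 0) XOR (NOT 0 AND 0)) -> 0
  row 1 [00001]: (((NOT 0 AND 0) OR 0) XOR (NOT 0 AND 1)) -> 1
  row 2 [00010]: (((NOT 0 AND 1) OR 0) XOR (NOT 0 AND 0)) -> 1
  row 3 [00011]: (((NOT 0 AND 1) OR 0) XOR (NOT 0 AND 1)) -> 0
  row 4 [00100]: (((NOT 1 AND 0) OR 0) XOR (NOT 0 AND 0)) -> 0
  row 5 [00101]: (((NOT 1 AND 0) OR 0) XOR (NOT 0 AND 1)) -> 1
  row 6 [00110]: (((NOT 1 AND 1) OR 0) XOR (NOT 0 AND 0)) -> 0
  row 7 [00111]: (((NOT 1 AND 1) OR 0) XOR (NOT 0 AND 1)) -> 1
  row 8 [01000]: (((NOT 0 AND 0) OR 1) XOR (NOT 1 AND 0)) -> 1
  row 9 [01001]: (((NOT 0 AND 0) OR 1) XOR (NOT 1 AND 1)) -> 1
  row 10 [01010]: (((NOT 0 AND 1) OR 1) XOR (NOT 1 AND 0)) -> 1
  row 11 [01011]: (((NOT 0 AND 1) OR 1) XOR (NOT 1 AND 1)) -> 1
  row 12 [01100]: (((NOT 1 AND 0) OR 1) XOR (NOT 1 AND 0)) -> 1
  row 13 [01101]: (((NOT 1 AND 0) OR 1) XOR (NOT 1 AND 1)) -> 1
  row 14 [01110]: (((NOT 1 AND 1) OR 1) XOR (NOT 1 AND 0)) -> 1
  row 15 [01111]: (((NOT 1 AND 1) OR 1) XOR (NOT 1 AND 1)) -> 1
  row 16 [10000]: (((NOT 0 AND 0) OR 0) XOR (NOT 0 AND 0)) -> 0
  row 17 [10001]: (((NOT 0 AND 0) OR 0) XOR (NOT 0 AND 1)) -> 1
  row 18 [10010]: (((NOT 0 AND 1) OR 0) XOR (NOT 0 AND 0)) -> 1
  row 19 [10011]: (((NOT 0 AND 1) OR 0) XOR (NOT 0 AND 1)) -> 0
  row 20 [10100]: (((NOT 1 AND 0) OR 0) XOR (NOT 0 AND 0)) -> 0
  row 21 [10101]: (((NOT 1 AND 0) OR 0) XOR (NOT 0 AND 1)) -> 1
  row 22 [10110]: (((NOT 1 AND 1) OR 0) XOR (NOT 0 AND 0)) -> 0
  row 23 [10111]: (((NOT 1 AND 1) OR 0) XOR (NOT 0 AND 1)) -> 1
  row 24 [11000]: (((NOT 0 AND 0) OR 1) XOR (NOT 1 AND 0)) -> 1
  row 25 [11001]: (((NOT 0 AND 0) OR 1) XOR (NOT 1 AND 1)) -> 1
  row 26 [11010]: (((NOT 0 AND 1) OR 1) XOR (NOT 1 AND 0)) -> 1
  row 27 [11011]: (((NOT 0 AND 1) OR 1) XOR (NOT 1 AND 1)) -> 1
  row 28 [11100]: (((NOT 1 AND 0) OR 1) XOR (NOT 1 AND 0)) -> 1
  row 29 [11101]: (((NOT 1 AND 0) OR 1) XOR (NOT 1 AND 1)) -> 1
  row 30 [11110]: (((NOT 1 AND 1) OR 1) XOR (NOT 1 AND 0)) -> 1
  row 31 [11111]: (((NOT 1 AND 1) OR 1) XOR (NOT 1 AND 1)) -> 1
Full result column, 4 rows per line (a,b,c fixed per line; d,e runs 00..11 left to right):
  rows 0-3 [a,b,c=000]: 0110  = hex 6
  rows 4-7 [a,b,c=001]: 0101  = hex 5
  rows 8-11 [a,b,c=010]: 1111  = hex F
  rows 12-15 [a,b,c=011]: 1111  = hex F
  rows 16-19 [a,b,c=100]: 0110  = hex 6
  rows 20-23 [a,b,c=101]: 0101  = hex 5
  rows 24-27 [a,b,c=110]: 1111  = hex F
  rows 28-31 [a,b,c=111]: 1111  = hex F
Output column (row 0 .. row 31) = 01100101111111110110010111111111
Output column grouped in 4s = 0110 0101 1111 1111 0110 0101 1111 1111 = 0x65FF65FF
Convert to decimal digit by digit (value = value*16 + digit):
  6 -> 6
  6*16 + 5 = 101
  101*16 + 15 (F) = 1631
  1631*16 + 15 (F) = 26111
  26111*16 + 6 = 417782
  417782*16 + 5 = 6684517
  6684517*16 + 15 (F) = 106952287
  106952287*16 + 15 (F) = 1711236607
Decimal = 1711236607

1711236607
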